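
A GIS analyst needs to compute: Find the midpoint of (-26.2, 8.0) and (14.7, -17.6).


M = (((-26.2)+14.7)/2, (8+(-17.6))/2)
= (-5.75, -4.8)

(-5.75, -4.8)


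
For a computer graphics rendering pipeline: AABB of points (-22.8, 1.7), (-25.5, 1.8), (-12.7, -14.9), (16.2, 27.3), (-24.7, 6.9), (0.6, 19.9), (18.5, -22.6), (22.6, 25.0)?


x range: [-25.5, 22.6]
y range: [-22.6, 27.3]
Bounding box: (-25.5,-22.6) to (22.6,27.3)

(-25.5,-22.6) to (22.6,27.3)


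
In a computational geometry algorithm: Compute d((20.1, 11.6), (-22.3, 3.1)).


dx=-42.4, dy=-8.5
d^2 = (-42.4)^2 + (-8.5)^2 = 1870.01
d = sqrt(1870.01) = 43.2436

43.2436


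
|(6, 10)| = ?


|u| = sqrt(6^2 + 10^2) = sqrt(136) = 11.6619

11.6619


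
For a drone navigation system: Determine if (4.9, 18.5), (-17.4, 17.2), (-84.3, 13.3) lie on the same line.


Cross product: ((-17.4)-4.9)*(13.3-18.5) - (17.2-18.5)*((-84.3)-4.9)
= 0

Yes, collinear


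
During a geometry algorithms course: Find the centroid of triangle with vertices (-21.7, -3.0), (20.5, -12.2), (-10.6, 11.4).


Centroid = ((x_A+x_B+x_C)/3, (y_A+y_B+y_C)/3)
= (((-21.7)+20.5+(-10.6))/3, ((-3)+(-12.2)+11.4)/3)
= (-3.9333, -1.2667)

(-3.9333, -1.2667)


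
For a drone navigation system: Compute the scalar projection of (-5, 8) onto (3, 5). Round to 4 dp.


u.v = 25, |v| = sqrt(34) = 5.831
Scalar projection = u.v / |v| = 25 / sqrt(34) = 4.2875

4.2875


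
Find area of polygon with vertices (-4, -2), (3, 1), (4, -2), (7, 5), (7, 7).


Shoelace sum: ((-4)*1 - 3*(-2)) + (3*(-2) - 4*1) + (4*5 - 7*(-2)) + (7*7 - 7*5) + (7*(-2) - (-4)*7)
= 54
Area = |54|/2 = 27

27


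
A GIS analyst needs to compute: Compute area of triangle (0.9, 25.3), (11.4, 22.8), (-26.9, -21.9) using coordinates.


Area = |x_A(y_B-y_C) + x_B(y_C-y_A) + x_C(y_A-y_B)|/2
= |40.23 + (-538.08) + (-67.25)|/2
= 565.1/2 = 282.55

282.55


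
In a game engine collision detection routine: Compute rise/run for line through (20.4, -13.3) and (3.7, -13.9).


slope = (y2-y1)/(x2-x1) = ((-13.9)-(-13.3))/(3.7-20.4) = (-0.6)/(-16.7) = 0.0359

0.0359


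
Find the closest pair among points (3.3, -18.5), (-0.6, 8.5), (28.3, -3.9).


d(P0,P1) = 27.2802, d(P0,P2) = 28.951, d(P1,P2) = 31.4479
Closest: P0 and P1

Closest pair: (3.3, -18.5) and (-0.6, 8.5), distance = 27.2802


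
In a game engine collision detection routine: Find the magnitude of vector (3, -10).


|u| = sqrt(3^2 + (-10)^2) = sqrt(109) = 10.4403

10.4403


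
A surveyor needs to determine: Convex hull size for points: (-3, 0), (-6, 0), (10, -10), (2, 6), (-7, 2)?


Convex hull vertices (CCW): (-7, 2), (-6, 0), (10, -10), (2, 6)
Count = 4

4


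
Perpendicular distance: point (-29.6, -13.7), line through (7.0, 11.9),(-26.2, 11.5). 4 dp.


|cross product| = 835.28
|line direction| = sqrt(1102.4) = 33.2024
Distance = 835.28/sqrt(1102.4) = 25.1572

25.1572


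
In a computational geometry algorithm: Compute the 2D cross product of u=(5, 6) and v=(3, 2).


u x v = u_x*v_y - u_y*v_x = 5*2 - 6*3
= 10 - 18 = -8

-8


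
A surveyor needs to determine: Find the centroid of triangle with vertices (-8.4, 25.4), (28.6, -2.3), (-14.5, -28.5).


Centroid = ((x_A+x_B+x_C)/3, (y_A+y_B+y_C)/3)
= (((-8.4)+28.6+(-14.5))/3, (25.4+(-2.3)+(-28.5))/3)
= (1.9, -1.8)

(1.9, -1.8)


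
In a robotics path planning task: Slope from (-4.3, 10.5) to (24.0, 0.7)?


slope = (y2-y1)/(x2-x1) = (0.7-10.5)/(24-(-4.3)) = (-9.8)/28.3 = -0.3463

-0.3463


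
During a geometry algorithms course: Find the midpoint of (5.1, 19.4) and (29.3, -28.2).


M = ((5.1+29.3)/2, (19.4+(-28.2))/2)
= (17.2, -4.4)

(17.2, -4.4)


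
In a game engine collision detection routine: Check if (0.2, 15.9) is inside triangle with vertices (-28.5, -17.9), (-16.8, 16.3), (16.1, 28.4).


Cross products: AB x AP = -586.08, BC x BP = -218.86, CA x CP = -178.67
All same sign? yes

Yes, inside


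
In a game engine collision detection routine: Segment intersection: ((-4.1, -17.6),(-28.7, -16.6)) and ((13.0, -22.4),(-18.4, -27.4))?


Cross products: d1=-236.22, d2=-390.62, d3=100.98, d4=255.38
d1*d2 < 0 and d3*d4 < 0? no

No, they don't intersect


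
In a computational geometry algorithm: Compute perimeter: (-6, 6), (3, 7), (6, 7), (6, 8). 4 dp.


Sides: (-6, 6)->(3, 7): sqrt(82) = 9.055385, (3, 7)->(6, 7): sqrt(9) = 3, (6, 7)->(6, 8): sqrt(1) = 1, (6, 8)->(-6, 6): sqrt(148) = 12.165525
Sum = 25.22091
Perimeter = 25.2209

25.2209


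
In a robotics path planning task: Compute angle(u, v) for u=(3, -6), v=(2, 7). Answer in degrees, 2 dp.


u.v = -36, |u| = sqrt(45) = 6.7082, |v| = sqrt(53) = 7.2801
cos(theta) = u.v/(|u||v|) = -36/sqrt(2385) = -0.737154
theta = acos(-0.737154) = 137.49 degrees

137.49 degrees


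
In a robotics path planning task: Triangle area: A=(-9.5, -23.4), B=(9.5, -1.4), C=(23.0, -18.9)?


Area = |x_A(y_B-y_C) + x_B(y_C-y_A) + x_C(y_A-y_B)|/2
= |(-166.25) + 42.75 + (-506)|/2
= 629.5/2 = 314.75

314.75


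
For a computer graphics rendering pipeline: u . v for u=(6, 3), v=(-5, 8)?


u . v = u_x*v_x + u_y*v_y = 6*(-5) + 3*8
= (-30) + 24 = -6

-6


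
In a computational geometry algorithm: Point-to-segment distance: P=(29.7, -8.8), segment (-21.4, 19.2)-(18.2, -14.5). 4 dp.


Project P onto AB: t = 1 (clamped to [0,1])
Closest point on segment: (18.2, -14.5)
Distance: 12.8351

12.8351


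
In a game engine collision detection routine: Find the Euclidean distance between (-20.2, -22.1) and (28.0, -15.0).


dx=48.2, dy=7.1
d^2 = 48.2^2 + 7.1^2 = 2373.65
d = sqrt(2373.65) = 48.7201

48.7201


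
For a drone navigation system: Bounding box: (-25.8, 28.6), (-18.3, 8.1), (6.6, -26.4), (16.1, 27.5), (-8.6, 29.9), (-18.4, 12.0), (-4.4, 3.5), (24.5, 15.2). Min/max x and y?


x range: [-25.8, 24.5]
y range: [-26.4, 29.9]
Bounding box: (-25.8,-26.4) to (24.5,29.9)

(-25.8,-26.4) to (24.5,29.9)


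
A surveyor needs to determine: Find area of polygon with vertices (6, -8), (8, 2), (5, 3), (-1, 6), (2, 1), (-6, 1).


Shoelace sum: (6*2 - 8*(-8)) + (8*3 - 5*2) + (5*6 - (-1)*3) + ((-1)*1 - 2*6) + (2*1 - (-6)*1) + ((-6)*(-8) - 6*1)
= 160
Area = |160|/2 = 80

80


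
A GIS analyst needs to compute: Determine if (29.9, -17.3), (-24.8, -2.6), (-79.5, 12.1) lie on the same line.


Cross product: ((-24.8)-29.9)*(12.1-(-17.3)) - ((-2.6)-(-17.3))*((-79.5)-29.9)
= 0

Yes, collinear


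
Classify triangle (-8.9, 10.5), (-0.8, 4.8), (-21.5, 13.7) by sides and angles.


Side lengths squared: AB^2=98.1, BC^2=507.7, CA^2=169
Sorted: [98.1, 169, 507.7]
By sides: Scalene, By angles: Obtuse

Scalene, Obtuse


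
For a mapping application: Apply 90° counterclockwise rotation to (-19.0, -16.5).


90° CCW: (x,y) -> (-y, x)
(-19,-16.5) -> (16.5, -19)

(16.5, -19)


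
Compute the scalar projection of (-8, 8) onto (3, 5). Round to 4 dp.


u.v = 16, |v| = sqrt(34) = 5.831
Scalar projection = u.v / |v| = 16 / sqrt(34) = 2.744

2.744


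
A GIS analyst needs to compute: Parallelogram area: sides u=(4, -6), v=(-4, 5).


|u x v| = |4*5 - (-6)*(-4)|
= |20 - 24| = 4

4


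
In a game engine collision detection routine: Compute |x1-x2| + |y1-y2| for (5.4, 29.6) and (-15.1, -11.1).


|5.4-(-15.1)| + |29.6-(-11.1)| = 20.5 + 40.7 = 61.2

61.2


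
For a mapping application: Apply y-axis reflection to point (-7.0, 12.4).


Reflection over y-axis: (x,y) -> (-x,y)
(-7, 12.4) -> (7, 12.4)

(7, 12.4)


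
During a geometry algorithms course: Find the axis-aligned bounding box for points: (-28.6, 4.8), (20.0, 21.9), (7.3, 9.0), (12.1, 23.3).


x range: [-28.6, 20]
y range: [4.8, 23.3]
Bounding box: (-28.6,4.8) to (20,23.3)

(-28.6,4.8) to (20,23.3)


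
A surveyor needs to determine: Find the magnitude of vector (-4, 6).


|u| = sqrt((-4)^2 + 6^2) = sqrt(52) = 7.2111

7.2111


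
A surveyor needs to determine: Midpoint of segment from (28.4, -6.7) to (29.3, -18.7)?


M = ((28.4+29.3)/2, ((-6.7)+(-18.7))/2)
= (28.85, -12.7)

(28.85, -12.7)


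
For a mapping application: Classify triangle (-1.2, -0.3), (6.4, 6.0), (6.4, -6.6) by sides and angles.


Side lengths squared: AB^2=97.45, BC^2=158.76, CA^2=97.45
Sorted: [97.45, 97.45, 158.76]
By sides: Isosceles, By angles: Acute

Isosceles, Acute


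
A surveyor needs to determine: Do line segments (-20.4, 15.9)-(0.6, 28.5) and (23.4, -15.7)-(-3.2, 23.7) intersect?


Cross products: d1=885.16, d2=-277.4, d3=-1215.48, d4=-52.92
d1*d2 < 0 and d3*d4 < 0? no

No, they don't intersect


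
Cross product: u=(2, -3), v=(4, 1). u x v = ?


u x v = u_x*v_y - u_y*v_x = 2*1 - (-3)*4
= 2 - (-12) = 14

14


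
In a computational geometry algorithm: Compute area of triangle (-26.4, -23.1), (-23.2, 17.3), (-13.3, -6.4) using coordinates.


Area = |x_A(y_B-y_C) + x_B(y_C-y_A) + x_C(y_A-y_B)|/2
= |(-625.68) + (-387.44) + 537.32|/2
= 475.8/2 = 237.9

237.9


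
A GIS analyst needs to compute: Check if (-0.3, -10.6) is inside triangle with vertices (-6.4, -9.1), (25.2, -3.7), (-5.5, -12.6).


Cross products: AB x AP = -80.34, BC x BP = -15.12, CA x CP = -20
All same sign? yes

Yes, inside


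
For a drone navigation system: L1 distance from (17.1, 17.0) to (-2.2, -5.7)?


|17.1-(-2.2)| + |17-(-5.7)| = 19.3 + 22.7 = 42

42


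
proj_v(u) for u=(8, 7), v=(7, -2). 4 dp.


u.v = 42, |v| = sqrt(53) = 7.2801
Scalar projection = u.v / |v| = 42 / sqrt(53) = 5.7691

5.7691


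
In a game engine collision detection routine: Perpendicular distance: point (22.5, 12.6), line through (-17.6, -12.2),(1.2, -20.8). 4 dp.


|cross product| = 811.1
|line direction| = sqrt(427.4) = 20.6737
Distance = 811.1/sqrt(427.4) = 39.2335

39.2335


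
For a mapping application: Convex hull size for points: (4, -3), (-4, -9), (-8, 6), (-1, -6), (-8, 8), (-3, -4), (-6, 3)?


Convex hull vertices (CCW): (-8, 6), (-4, -9), (4, -3), (-8, 8)
Count = 4

4


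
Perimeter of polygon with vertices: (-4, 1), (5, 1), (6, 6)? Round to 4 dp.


Sides: (-4, 1)->(5, 1): sqrt(81) = 9, (5, 1)->(6, 6): sqrt(26) = 5.09902, (6, 6)->(-4, 1): sqrt(125) = 11.18034
Sum = 25.27936
Perimeter = 25.2794

25.2794


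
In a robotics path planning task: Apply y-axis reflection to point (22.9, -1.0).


Reflection over y-axis: (x,y) -> (-x,y)
(22.9, -1) -> (-22.9, -1)

(-22.9, -1)


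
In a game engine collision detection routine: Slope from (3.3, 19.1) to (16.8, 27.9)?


slope = (y2-y1)/(x2-x1) = (27.9-19.1)/(16.8-3.3) = 8.8/13.5 = 0.6519

0.6519


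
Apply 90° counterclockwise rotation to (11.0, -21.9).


90° CCW: (x,y) -> (-y, x)
(11,-21.9) -> (21.9, 11)

(21.9, 11)


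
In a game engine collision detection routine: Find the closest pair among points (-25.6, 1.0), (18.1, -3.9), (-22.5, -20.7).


d(P0,P1) = 43.9739, d(P0,P2) = 21.9203, d(P1,P2) = 43.9386
Closest: P0 and P2

Closest pair: (-25.6, 1.0) and (-22.5, -20.7), distance = 21.9203


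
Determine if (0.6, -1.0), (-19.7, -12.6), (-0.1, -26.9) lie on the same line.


Cross product: ((-19.7)-0.6)*((-26.9)-(-1)) - ((-12.6)-(-1))*((-0.1)-0.6)
= 517.65

No, not collinear


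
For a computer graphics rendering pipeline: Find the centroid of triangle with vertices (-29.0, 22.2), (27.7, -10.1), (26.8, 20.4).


Centroid = ((x_A+x_B+x_C)/3, (y_A+y_B+y_C)/3)
= (((-29)+27.7+26.8)/3, (22.2+(-10.1)+20.4)/3)
= (8.5, 10.8333)

(8.5, 10.8333)


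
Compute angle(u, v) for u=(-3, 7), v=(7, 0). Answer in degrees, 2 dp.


u.v = -21, |u| = sqrt(58) = 7.6158, |v| = sqrt(49) = 7
cos(theta) = u.v/(|u||v|) = -21/sqrt(2842) = -0.393919
theta = acos(-0.393919) = 113.2 degrees

113.2 degrees


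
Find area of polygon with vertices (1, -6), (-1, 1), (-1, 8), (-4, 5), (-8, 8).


Shoelace sum: (1*1 - (-1)*(-6)) + ((-1)*8 - (-1)*1) + ((-1)*5 - (-4)*8) + ((-4)*8 - (-8)*5) + ((-8)*(-6) - 1*8)
= 63
Area = |63|/2 = 31.5

31.5


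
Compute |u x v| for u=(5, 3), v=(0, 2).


|u x v| = |5*2 - 3*0|
= |10 - 0| = 10

10


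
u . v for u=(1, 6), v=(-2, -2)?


u . v = u_x*v_x + u_y*v_y = 1*(-2) + 6*(-2)
= (-2) + (-12) = -14

-14


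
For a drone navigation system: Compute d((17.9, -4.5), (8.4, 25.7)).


dx=-9.5, dy=30.2
d^2 = (-9.5)^2 + 30.2^2 = 1002.29
d = sqrt(1002.29) = 31.659

31.659


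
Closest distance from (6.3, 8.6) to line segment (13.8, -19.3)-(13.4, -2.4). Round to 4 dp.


Project P onto AB: t = 1 (clamped to [0,1])
Closest point on segment: (13.4, -2.4)
Distance: 13.0924

13.0924


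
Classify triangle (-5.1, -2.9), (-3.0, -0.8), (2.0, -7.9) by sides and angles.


Side lengths squared: AB^2=8.82, BC^2=75.41, CA^2=75.41
Sorted: [8.82, 75.41, 75.41]
By sides: Isosceles, By angles: Acute

Isosceles, Acute


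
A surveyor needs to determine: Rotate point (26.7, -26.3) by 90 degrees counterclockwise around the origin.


90° CCW: (x,y) -> (-y, x)
(26.7,-26.3) -> (26.3, 26.7)

(26.3, 26.7)


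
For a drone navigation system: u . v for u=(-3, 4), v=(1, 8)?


u . v = u_x*v_x + u_y*v_y = (-3)*1 + 4*8
= (-3) + 32 = 29

29


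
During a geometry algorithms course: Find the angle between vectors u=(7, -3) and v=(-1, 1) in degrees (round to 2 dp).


u.v = -10, |u| = sqrt(58) = 7.6158, |v| = sqrt(2) = 1.4142
cos(theta) = u.v/(|u||v|) = -10/sqrt(116) = -0.928477
theta = acos(-0.928477) = 158.2 degrees

158.2 degrees


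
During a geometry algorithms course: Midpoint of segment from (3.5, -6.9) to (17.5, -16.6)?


M = ((3.5+17.5)/2, ((-6.9)+(-16.6))/2)
= (10.5, -11.75)

(10.5, -11.75)


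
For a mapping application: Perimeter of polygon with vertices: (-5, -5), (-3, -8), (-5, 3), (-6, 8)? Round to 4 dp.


Sides: (-5, -5)->(-3, -8): sqrt(13) = 3.605551, (-3, -8)->(-5, 3): sqrt(125) = 11.18034, (-5, 3)->(-6, 8): sqrt(26) = 5.09902, (-6, 8)->(-5, -5): sqrt(170) = 13.038405
Sum = 32.923316
Perimeter = 32.9233

32.9233


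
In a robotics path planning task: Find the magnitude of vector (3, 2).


|u| = sqrt(3^2 + 2^2) = sqrt(13) = 3.6056

3.6056


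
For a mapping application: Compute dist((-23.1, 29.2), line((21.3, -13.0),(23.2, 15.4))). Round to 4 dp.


|cross product| = 1341.14
|line direction| = sqrt(810.17) = 28.4635
Distance = 1341.14/sqrt(810.17) = 47.1179

47.1179


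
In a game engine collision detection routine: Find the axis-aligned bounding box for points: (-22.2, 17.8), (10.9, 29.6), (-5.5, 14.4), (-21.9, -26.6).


x range: [-22.2, 10.9]
y range: [-26.6, 29.6]
Bounding box: (-22.2,-26.6) to (10.9,29.6)

(-22.2,-26.6) to (10.9,29.6)


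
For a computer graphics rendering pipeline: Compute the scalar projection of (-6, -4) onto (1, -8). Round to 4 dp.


u.v = 26, |v| = sqrt(65) = 8.0623
Scalar projection = u.v / |v| = 26 / sqrt(65) = 3.2249

3.2249


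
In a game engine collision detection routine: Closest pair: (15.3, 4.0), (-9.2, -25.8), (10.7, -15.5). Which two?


d(P0,P1) = 38.5784, d(P0,P2) = 20.0352, d(P1,P2) = 22.4076
Closest: P0 and P2

Closest pair: (15.3, 4.0) and (10.7, -15.5), distance = 20.0352


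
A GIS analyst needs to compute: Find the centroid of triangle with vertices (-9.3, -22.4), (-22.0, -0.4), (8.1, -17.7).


Centroid = ((x_A+x_B+x_C)/3, (y_A+y_B+y_C)/3)
= (((-9.3)+(-22)+8.1)/3, ((-22.4)+(-0.4)+(-17.7))/3)
= (-7.7333, -13.5)

(-7.7333, -13.5)


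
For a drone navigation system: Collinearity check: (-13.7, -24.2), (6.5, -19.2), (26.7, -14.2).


Cross product: (6.5-(-13.7))*((-14.2)-(-24.2)) - ((-19.2)-(-24.2))*(26.7-(-13.7))
= 0

Yes, collinear


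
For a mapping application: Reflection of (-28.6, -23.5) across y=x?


Reflection over y=x: (x,y) -> (y,x)
(-28.6, -23.5) -> (-23.5, -28.6)

(-23.5, -28.6)


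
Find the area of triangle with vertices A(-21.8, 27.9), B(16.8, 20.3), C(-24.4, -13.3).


Area = |x_A(y_B-y_C) + x_B(y_C-y_A) + x_C(y_A-y_B)|/2
= |(-732.48) + (-692.16) + (-185.44)|/2
= 1610.08/2 = 805.04

805.04


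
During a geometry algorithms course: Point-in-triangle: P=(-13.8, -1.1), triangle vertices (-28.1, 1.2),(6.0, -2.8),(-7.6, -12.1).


Cross products: AB x AP = -21.23, BC x BP = -207.26, CA x CP = -143.04
All same sign? yes

Yes, inside


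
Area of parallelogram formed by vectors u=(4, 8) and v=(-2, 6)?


|u x v| = |4*6 - 8*(-2)|
= |24 - (-16)| = 40

40


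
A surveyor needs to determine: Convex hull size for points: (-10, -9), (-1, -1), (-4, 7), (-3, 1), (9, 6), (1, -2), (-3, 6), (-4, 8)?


Convex hull vertices (CCW): (-10, -9), (1, -2), (9, 6), (-4, 8)
Count = 4

4


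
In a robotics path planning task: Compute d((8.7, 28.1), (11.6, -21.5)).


dx=2.9, dy=-49.6
d^2 = 2.9^2 + (-49.6)^2 = 2468.57
d = sqrt(2468.57) = 49.6847

49.6847


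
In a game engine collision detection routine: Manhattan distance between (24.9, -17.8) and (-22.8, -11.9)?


|24.9-(-22.8)| + |(-17.8)-(-11.9)| = 47.7 + 5.9 = 53.6

53.6


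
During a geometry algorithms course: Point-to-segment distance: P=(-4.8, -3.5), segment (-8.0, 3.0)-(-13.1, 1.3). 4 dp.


Project P onto AB: t = 0 (clamped to [0,1])
Closest point on segment: (-8, 3)
Distance: 7.245

7.245


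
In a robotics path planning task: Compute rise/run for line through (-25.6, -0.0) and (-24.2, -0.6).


slope = (y2-y1)/(x2-x1) = ((-0.6)-0)/((-24.2)-(-25.6)) = (-0.6)/1.4 = -0.4286

-0.4286


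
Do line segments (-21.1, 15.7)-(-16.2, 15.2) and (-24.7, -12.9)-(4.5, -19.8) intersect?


Cross products: d1=859.96, d2=879.17, d3=-141.94, d4=-161.15
d1*d2 < 0 and d3*d4 < 0? no

No, they don't intersect


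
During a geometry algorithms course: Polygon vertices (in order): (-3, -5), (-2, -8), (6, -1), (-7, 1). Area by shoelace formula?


Shoelace sum: ((-3)*(-8) - (-2)*(-5)) + ((-2)*(-1) - 6*(-8)) + (6*1 - (-7)*(-1)) + ((-7)*(-5) - (-3)*1)
= 101
Area = |101|/2 = 50.5

50.5


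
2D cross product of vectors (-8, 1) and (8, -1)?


u x v = u_x*v_y - u_y*v_x = (-8)*(-1) - 1*8
= 8 - 8 = 0

0


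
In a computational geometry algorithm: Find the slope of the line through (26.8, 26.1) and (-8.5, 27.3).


slope = (y2-y1)/(x2-x1) = (27.3-26.1)/((-8.5)-26.8) = 1.2/(-35.3) = -0.034

-0.034


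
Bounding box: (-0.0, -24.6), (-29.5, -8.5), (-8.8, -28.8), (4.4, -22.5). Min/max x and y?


x range: [-29.5, 4.4]
y range: [-28.8, -8.5]
Bounding box: (-29.5,-28.8) to (4.4,-8.5)

(-29.5,-28.8) to (4.4,-8.5)


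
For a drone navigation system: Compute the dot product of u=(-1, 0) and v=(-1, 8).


u . v = u_x*v_x + u_y*v_y = (-1)*(-1) + 0*8
= 1 + 0 = 1

1


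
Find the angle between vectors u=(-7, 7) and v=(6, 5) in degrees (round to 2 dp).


u.v = -7, |u| = sqrt(98) = 9.8995, |v| = sqrt(61) = 7.8102
cos(theta) = u.v/(|u||v|) = -7/sqrt(5978) = -0.090536
theta = acos(-0.090536) = 95.19 degrees

95.19 degrees


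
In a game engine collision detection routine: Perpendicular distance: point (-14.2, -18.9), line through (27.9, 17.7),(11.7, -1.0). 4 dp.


|cross product| = 194.35
|line direction| = sqrt(612.13) = 24.7413
Distance = 194.35/sqrt(612.13) = 7.8553

7.8553


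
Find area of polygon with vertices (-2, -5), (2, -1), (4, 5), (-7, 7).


Shoelace sum: ((-2)*(-1) - 2*(-5)) + (2*5 - 4*(-1)) + (4*7 - (-7)*5) + ((-7)*(-5) - (-2)*7)
= 138
Area = |138|/2 = 69

69


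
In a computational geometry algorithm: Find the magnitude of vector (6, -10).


|u| = sqrt(6^2 + (-10)^2) = sqrt(136) = 11.6619

11.6619


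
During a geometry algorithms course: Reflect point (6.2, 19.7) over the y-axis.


Reflection over y-axis: (x,y) -> (-x,y)
(6.2, 19.7) -> (-6.2, 19.7)

(-6.2, 19.7)


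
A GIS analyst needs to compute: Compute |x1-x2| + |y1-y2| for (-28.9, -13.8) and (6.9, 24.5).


|(-28.9)-6.9| + |(-13.8)-24.5| = 35.8 + 38.3 = 74.1

74.1


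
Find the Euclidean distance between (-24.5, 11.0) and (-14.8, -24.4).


dx=9.7, dy=-35.4
d^2 = 9.7^2 + (-35.4)^2 = 1347.25
d = sqrt(1347.25) = 36.7049

36.7049


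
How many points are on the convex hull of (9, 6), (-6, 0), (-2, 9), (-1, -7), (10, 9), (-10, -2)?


Convex hull vertices (CCW): (-10, -2), (-1, -7), (9, 6), (10, 9), (-2, 9)
Count = 5

5


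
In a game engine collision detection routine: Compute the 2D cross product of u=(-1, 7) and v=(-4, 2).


u x v = u_x*v_y - u_y*v_x = (-1)*2 - 7*(-4)
= (-2) - (-28) = 26

26


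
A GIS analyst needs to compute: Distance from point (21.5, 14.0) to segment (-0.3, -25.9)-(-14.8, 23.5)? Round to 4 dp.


Project P onto AB: t = 0.6244 (clamped to [0,1])
Closest point on segment: (-9.3534, 4.9439)
Distance: 32.155

32.155


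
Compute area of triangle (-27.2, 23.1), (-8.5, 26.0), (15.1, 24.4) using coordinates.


Area = |x_A(y_B-y_C) + x_B(y_C-y_A) + x_C(y_A-y_B)|/2
= |(-43.52) + (-11.05) + (-43.79)|/2
= 98.36/2 = 49.18

49.18


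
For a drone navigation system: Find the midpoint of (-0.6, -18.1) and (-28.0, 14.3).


M = (((-0.6)+(-28))/2, ((-18.1)+14.3)/2)
= (-14.3, -1.9)

(-14.3, -1.9)


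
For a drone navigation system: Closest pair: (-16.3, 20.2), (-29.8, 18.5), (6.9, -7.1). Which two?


d(P0,P1) = 13.6066, d(P0,P2) = 35.8264, d(P1,P2) = 44.7465
Closest: P0 and P1

Closest pair: (-16.3, 20.2) and (-29.8, 18.5), distance = 13.6066


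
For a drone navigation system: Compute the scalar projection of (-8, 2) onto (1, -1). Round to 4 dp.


u.v = -10, |v| = sqrt(2) = 1.4142
Scalar projection = u.v / |v| = -10 / sqrt(2) = -7.0711

-7.0711


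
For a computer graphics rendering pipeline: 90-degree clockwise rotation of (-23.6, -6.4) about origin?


90° CW: (x,y) -> (y, -x)
(-23.6,-6.4) -> (-6.4, 23.6)

(-6.4, 23.6)


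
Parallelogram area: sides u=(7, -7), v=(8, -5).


|u x v| = |7*(-5) - (-7)*8|
= |(-35) - (-56)| = 21

21


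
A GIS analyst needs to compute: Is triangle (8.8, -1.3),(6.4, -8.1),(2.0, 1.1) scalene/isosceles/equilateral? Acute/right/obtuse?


Side lengths squared: AB^2=52, BC^2=104, CA^2=52
Sorted: [52, 52, 104]
By sides: Isosceles, By angles: Right

Isosceles, Right


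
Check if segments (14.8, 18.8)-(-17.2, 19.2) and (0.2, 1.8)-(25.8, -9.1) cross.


Cross products: d1=594.34, d2=255.78, d3=549.84, d4=888.4
d1*d2 < 0 and d3*d4 < 0? no

No, they don't intersect


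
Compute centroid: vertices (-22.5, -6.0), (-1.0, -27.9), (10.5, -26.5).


Centroid = ((x_A+x_B+x_C)/3, (y_A+y_B+y_C)/3)
= (((-22.5)+(-1)+10.5)/3, ((-6)+(-27.9)+(-26.5))/3)
= (-4.3333, -20.1333)

(-4.3333, -20.1333)


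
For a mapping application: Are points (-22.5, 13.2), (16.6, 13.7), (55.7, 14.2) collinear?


Cross product: (16.6-(-22.5))*(14.2-13.2) - (13.7-13.2)*(55.7-(-22.5))
= 0

Yes, collinear


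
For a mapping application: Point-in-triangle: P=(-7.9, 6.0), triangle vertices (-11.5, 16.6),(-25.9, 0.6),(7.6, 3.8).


Cross products: AB x AP = 210.24, BC x BP = 123.3, CA x CP = 156.38
All same sign? yes

Yes, inside


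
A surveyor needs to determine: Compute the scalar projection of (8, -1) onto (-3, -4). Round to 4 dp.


u.v = -20, |v| = sqrt(25) = 5
Scalar projection = u.v / |v| = -20 / sqrt(25) = -4

-4


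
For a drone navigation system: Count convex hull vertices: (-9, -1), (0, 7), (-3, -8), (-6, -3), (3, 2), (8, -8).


Convex hull vertices (CCW): (-9, -1), (-3, -8), (8, -8), (3, 2), (0, 7)
Count = 5

5


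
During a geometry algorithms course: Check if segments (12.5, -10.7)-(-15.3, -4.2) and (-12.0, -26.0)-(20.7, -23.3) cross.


Cross products: d1=434.16, d2=721.77, d3=584.59, d4=296.98
d1*d2 < 0 and d3*d4 < 0? no

No, they don't intersect


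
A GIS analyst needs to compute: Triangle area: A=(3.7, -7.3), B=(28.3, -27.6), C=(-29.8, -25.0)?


Area = |x_A(y_B-y_C) + x_B(y_C-y_A) + x_C(y_A-y_B)|/2
= |(-9.62) + (-500.91) + (-604.94)|/2
= 1115.47/2 = 557.735

557.735


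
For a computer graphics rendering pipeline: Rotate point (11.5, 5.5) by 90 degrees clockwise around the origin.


90° CW: (x,y) -> (y, -x)
(11.5,5.5) -> (5.5, -11.5)

(5.5, -11.5)


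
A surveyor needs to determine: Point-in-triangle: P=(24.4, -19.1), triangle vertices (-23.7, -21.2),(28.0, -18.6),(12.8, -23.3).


Cross products: AB x AP = -16.49, BC x BP = -9.32, CA x CP = -177.66
All same sign? yes

Yes, inside


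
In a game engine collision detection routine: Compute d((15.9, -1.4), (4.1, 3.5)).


dx=-11.8, dy=4.9
d^2 = (-11.8)^2 + 4.9^2 = 163.25
d = sqrt(163.25) = 12.7769

12.7769


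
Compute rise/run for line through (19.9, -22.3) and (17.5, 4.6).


slope = (y2-y1)/(x2-x1) = (4.6-(-22.3))/(17.5-19.9) = 26.9/(-2.4) = -11.2083

-11.2083


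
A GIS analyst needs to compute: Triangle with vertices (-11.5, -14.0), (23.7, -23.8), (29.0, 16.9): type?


Side lengths squared: AB^2=1335.08, BC^2=1684.58, CA^2=2595.06
Sorted: [1335.08, 1684.58, 2595.06]
By sides: Scalene, By angles: Acute

Scalene, Acute


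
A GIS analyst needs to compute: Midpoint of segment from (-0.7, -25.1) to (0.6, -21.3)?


M = (((-0.7)+0.6)/2, ((-25.1)+(-21.3))/2)
= (-0.05, -23.2)

(-0.05, -23.2)


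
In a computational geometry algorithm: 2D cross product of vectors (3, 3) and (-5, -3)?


u x v = u_x*v_y - u_y*v_x = 3*(-3) - 3*(-5)
= (-9) - (-15) = 6

6


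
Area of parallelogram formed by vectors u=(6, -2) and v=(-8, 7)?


|u x v| = |6*7 - (-2)*(-8)|
= |42 - 16| = 26

26


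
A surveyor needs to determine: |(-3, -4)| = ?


|u| = sqrt((-3)^2 + (-4)^2) = sqrt(25) = 5

5


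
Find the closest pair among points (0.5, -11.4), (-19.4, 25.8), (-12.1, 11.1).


d(P0,P1) = 42.1883, d(P0,P2) = 25.7878, d(P1,P2) = 16.4128
Closest: P1 and P2

Closest pair: (-19.4, 25.8) and (-12.1, 11.1), distance = 16.4128


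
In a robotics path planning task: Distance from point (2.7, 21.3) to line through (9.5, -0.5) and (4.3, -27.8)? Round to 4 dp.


|cross product| = 299
|line direction| = sqrt(772.33) = 27.7908
Distance = 299/sqrt(772.33) = 10.7589

10.7589


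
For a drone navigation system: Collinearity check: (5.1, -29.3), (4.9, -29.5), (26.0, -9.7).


Cross product: (4.9-5.1)*((-9.7)-(-29.3)) - ((-29.5)-(-29.3))*(26-5.1)
= 0.26

No, not collinear


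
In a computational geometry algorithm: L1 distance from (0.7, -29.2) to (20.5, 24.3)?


|0.7-20.5| + |(-29.2)-24.3| = 19.8 + 53.5 = 73.3

73.3


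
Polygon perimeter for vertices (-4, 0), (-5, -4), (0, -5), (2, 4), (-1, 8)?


Sides: (-4, 0)->(-5, -4): sqrt(17) = 4.123106, (-5, -4)->(0, -5): sqrt(26) = 5.09902, (0, -5)->(2, 4): sqrt(85) = 9.219544, (2, 4)->(-1, 8): sqrt(25) = 5, (-1, 8)->(-4, 0): sqrt(73) = 8.544004
Sum = 31.985674
Perimeter = 31.9857

31.9857


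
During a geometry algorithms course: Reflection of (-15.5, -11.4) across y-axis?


Reflection over y-axis: (x,y) -> (-x,y)
(-15.5, -11.4) -> (15.5, -11.4)

(15.5, -11.4)


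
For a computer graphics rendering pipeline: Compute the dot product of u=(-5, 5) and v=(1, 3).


u . v = u_x*v_x + u_y*v_y = (-5)*1 + 5*3
= (-5) + 15 = 10

10


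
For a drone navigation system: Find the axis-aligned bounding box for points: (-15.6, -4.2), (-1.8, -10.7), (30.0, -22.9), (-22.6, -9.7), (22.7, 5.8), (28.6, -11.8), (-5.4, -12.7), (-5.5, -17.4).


x range: [-22.6, 30]
y range: [-22.9, 5.8]
Bounding box: (-22.6,-22.9) to (30,5.8)

(-22.6,-22.9) to (30,5.8)


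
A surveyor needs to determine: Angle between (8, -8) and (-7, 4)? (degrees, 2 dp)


u.v = -88, |u| = sqrt(128) = 11.3137, |v| = sqrt(65) = 8.0623
cos(theta) = u.v/(|u||v|) = -88/sqrt(8320) = -0.964764
theta = acos(-0.964764) = 164.74 degrees

164.74 degrees


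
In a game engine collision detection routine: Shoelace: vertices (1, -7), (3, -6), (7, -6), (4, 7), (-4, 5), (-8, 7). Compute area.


Shoelace sum: (1*(-6) - 3*(-7)) + (3*(-6) - 7*(-6)) + (7*7 - 4*(-6)) + (4*5 - (-4)*7) + ((-4)*7 - (-8)*5) + ((-8)*(-7) - 1*7)
= 221
Area = |221|/2 = 110.5

110.5


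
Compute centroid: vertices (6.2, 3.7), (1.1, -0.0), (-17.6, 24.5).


Centroid = ((x_A+x_B+x_C)/3, (y_A+y_B+y_C)/3)
= ((6.2+1.1+(-17.6))/3, (3.7+0+24.5)/3)
= (-3.4333, 9.4)

(-3.4333, 9.4)


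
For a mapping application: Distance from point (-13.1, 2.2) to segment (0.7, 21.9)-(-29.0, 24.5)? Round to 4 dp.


Project P onto AB: t = 0.4035 (clamped to [0,1])
Closest point on segment: (-11.2836, 22.9491)
Distance: 20.8284

20.8284


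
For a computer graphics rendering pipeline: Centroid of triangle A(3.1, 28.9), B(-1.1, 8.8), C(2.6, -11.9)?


Centroid = ((x_A+x_B+x_C)/3, (y_A+y_B+y_C)/3)
= ((3.1+(-1.1)+2.6)/3, (28.9+8.8+(-11.9))/3)
= (1.5333, 8.6)

(1.5333, 8.6)


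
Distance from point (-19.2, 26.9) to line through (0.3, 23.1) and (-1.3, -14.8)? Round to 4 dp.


|cross product| = 745.13
|line direction| = sqrt(1438.97) = 37.9338
Distance = 745.13/sqrt(1438.97) = 19.6429

19.6429


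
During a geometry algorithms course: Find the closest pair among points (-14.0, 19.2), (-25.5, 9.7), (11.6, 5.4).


d(P0,P1) = 14.9164, d(P0,P2) = 29.0826, d(P1,P2) = 37.3484
Closest: P0 and P1

Closest pair: (-14.0, 19.2) and (-25.5, 9.7), distance = 14.9164


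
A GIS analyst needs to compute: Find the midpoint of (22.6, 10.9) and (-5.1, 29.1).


M = ((22.6+(-5.1))/2, (10.9+29.1)/2)
= (8.75, 20)

(8.75, 20)


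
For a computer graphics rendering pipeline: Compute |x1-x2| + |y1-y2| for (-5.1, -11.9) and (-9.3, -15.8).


|(-5.1)-(-9.3)| + |(-11.9)-(-15.8)| = 4.2 + 3.9 = 8.1

8.1


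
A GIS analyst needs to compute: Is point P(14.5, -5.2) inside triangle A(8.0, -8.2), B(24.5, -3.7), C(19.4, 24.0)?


Cross products: AB x AP = 20.25, BC x BP = 284.65, CA x CP = 175.1
All same sign? yes

Yes, inside


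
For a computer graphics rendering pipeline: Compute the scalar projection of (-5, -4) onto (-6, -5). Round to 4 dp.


u.v = 50, |v| = sqrt(61) = 7.8102
Scalar projection = u.v / |v| = 50 / sqrt(61) = 6.4018

6.4018


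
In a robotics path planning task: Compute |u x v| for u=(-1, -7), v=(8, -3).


|u x v| = |(-1)*(-3) - (-7)*8|
= |3 - (-56)| = 59

59


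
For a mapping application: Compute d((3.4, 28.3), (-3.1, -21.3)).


dx=-6.5, dy=-49.6
d^2 = (-6.5)^2 + (-49.6)^2 = 2502.41
d = sqrt(2502.41) = 50.0241

50.0241


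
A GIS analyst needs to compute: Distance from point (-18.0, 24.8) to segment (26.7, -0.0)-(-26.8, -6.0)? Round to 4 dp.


Project P onto AB: t = 0.7738 (clamped to [0,1])
Closest point on segment: (-14.698, -4.6428)
Distance: 29.6273

29.6273


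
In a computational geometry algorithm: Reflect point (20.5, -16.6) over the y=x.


Reflection over y=x: (x,y) -> (y,x)
(20.5, -16.6) -> (-16.6, 20.5)

(-16.6, 20.5)


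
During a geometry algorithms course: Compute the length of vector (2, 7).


|u| = sqrt(2^2 + 7^2) = sqrt(53) = 7.2801

7.2801


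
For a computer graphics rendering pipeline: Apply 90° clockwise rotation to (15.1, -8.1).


90° CW: (x,y) -> (y, -x)
(15.1,-8.1) -> (-8.1, -15.1)

(-8.1, -15.1)


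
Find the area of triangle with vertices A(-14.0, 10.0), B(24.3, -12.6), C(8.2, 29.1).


Area = |x_A(y_B-y_C) + x_B(y_C-y_A) + x_C(y_A-y_B)|/2
= |583.8 + 464.13 + 185.32|/2
= 1233.25/2 = 616.625

616.625


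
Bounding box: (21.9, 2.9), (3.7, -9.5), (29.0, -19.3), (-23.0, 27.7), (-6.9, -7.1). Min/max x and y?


x range: [-23, 29]
y range: [-19.3, 27.7]
Bounding box: (-23,-19.3) to (29,27.7)

(-23,-19.3) to (29,27.7)


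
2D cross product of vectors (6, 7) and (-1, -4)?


u x v = u_x*v_y - u_y*v_x = 6*(-4) - 7*(-1)
= (-24) - (-7) = -17

-17


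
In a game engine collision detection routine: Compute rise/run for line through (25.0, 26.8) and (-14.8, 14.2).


slope = (y2-y1)/(x2-x1) = (14.2-26.8)/((-14.8)-25) = (-12.6)/(-39.8) = 0.3166

0.3166


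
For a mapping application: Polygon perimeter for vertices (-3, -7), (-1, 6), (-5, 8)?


Sides: (-3, -7)->(-1, 6): sqrt(173) = 13.152946, (-1, 6)->(-5, 8): sqrt(20) = 4.472136, (-5, 8)->(-3, -7): sqrt(229) = 15.132746
Sum = 32.757828
Perimeter = 32.7578

32.7578


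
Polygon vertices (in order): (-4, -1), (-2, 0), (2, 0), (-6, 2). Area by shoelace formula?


Shoelace sum: ((-4)*0 - (-2)*(-1)) + ((-2)*0 - 2*0) + (2*2 - (-6)*0) + ((-6)*(-1) - (-4)*2)
= 16
Area = |16|/2 = 8

8


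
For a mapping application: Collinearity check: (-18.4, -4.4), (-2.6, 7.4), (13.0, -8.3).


Cross product: ((-2.6)-(-18.4))*((-8.3)-(-4.4)) - (7.4-(-4.4))*(13-(-18.4))
= -432.14

No, not collinear


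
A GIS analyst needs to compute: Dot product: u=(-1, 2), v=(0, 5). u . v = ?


u . v = u_x*v_x + u_y*v_y = (-1)*0 + 2*5
= 0 + 10 = 10

10


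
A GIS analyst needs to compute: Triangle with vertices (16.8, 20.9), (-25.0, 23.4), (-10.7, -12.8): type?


Side lengths squared: AB^2=1753.49, BC^2=1514.93, CA^2=1891.94
Sorted: [1514.93, 1753.49, 1891.94]
By sides: Scalene, By angles: Acute

Scalene, Acute


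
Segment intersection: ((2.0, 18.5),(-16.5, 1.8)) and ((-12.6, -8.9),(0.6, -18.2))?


Cross products: d1=497.46, d2=104.97, d3=263.08, d4=655.57
d1*d2 < 0 and d3*d4 < 0? no

No, they don't intersect


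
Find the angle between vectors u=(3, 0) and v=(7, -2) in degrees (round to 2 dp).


u.v = 21, |u| = sqrt(9) = 3, |v| = sqrt(53) = 7.2801
cos(theta) = u.v/(|u||v|) = 21/sqrt(477) = 0.961524
theta = acos(0.961524) = 15.95 degrees

15.95 degrees


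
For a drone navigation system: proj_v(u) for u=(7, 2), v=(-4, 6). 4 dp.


u.v = -16, |v| = sqrt(52) = 7.2111
Scalar projection = u.v / |v| = -16 / sqrt(52) = -2.2188

-2.2188


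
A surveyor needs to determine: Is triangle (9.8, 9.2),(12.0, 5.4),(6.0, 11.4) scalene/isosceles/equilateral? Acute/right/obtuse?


Side lengths squared: AB^2=19.28, BC^2=72, CA^2=19.28
Sorted: [19.28, 19.28, 72]
By sides: Isosceles, By angles: Obtuse

Isosceles, Obtuse


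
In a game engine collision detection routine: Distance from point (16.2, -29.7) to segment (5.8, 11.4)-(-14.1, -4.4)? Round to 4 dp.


Project P onto AB: t = 0.6852 (clamped to [0,1])
Closest point on segment: (-7.8361, 0.5733)
Distance: 38.655

38.655


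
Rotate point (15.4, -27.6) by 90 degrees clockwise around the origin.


90° CW: (x,y) -> (y, -x)
(15.4,-27.6) -> (-27.6, -15.4)

(-27.6, -15.4)


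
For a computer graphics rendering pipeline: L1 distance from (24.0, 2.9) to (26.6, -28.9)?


|24-26.6| + |2.9-(-28.9)| = 2.6 + 31.8 = 34.4

34.4


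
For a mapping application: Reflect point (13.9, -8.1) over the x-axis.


Reflection over x-axis: (x,y) -> (x,-y)
(13.9, -8.1) -> (13.9, 8.1)

(13.9, 8.1)


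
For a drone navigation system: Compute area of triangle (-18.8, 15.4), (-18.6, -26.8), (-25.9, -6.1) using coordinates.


Area = |x_A(y_B-y_C) + x_B(y_C-y_A) + x_C(y_A-y_B)|/2
= |389.16 + 399.9 + (-1092.98)|/2
= 303.92/2 = 151.96

151.96


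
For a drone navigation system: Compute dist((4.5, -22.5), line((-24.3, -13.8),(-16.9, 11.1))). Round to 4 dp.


|cross product| = 781.5
|line direction| = sqrt(674.77) = 25.9763
Distance = 781.5/sqrt(674.77) = 30.0851

30.0851


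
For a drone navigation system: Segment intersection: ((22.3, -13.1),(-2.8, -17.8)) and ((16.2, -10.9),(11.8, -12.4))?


Cross products: d1=18.83, d2=1.86, d3=-83.89, d4=-66.92
d1*d2 < 0 and d3*d4 < 0? no

No, they don't intersect


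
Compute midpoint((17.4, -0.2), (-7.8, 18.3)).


M = ((17.4+(-7.8))/2, ((-0.2)+18.3)/2)
= (4.8, 9.05)

(4.8, 9.05)


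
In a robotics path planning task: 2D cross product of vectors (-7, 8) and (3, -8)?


u x v = u_x*v_y - u_y*v_x = (-7)*(-8) - 8*3
= 56 - 24 = 32

32


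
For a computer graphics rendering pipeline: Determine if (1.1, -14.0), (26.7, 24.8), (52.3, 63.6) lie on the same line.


Cross product: (26.7-1.1)*(63.6-(-14)) - (24.8-(-14))*(52.3-1.1)
= 0

Yes, collinear


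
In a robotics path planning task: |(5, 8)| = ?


|u| = sqrt(5^2 + 8^2) = sqrt(89) = 9.434

9.434


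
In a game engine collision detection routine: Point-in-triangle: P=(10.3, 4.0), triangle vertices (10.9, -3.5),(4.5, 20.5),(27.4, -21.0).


Cross products: AB x AP = -33.6, BC x BP = -137.15, CA x CP = -113.25
All same sign? yes

Yes, inside


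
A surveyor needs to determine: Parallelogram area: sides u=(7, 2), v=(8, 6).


|u x v| = |7*6 - 2*8|
= |42 - 16| = 26

26


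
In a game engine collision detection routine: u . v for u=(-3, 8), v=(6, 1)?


u . v = u_x*v_x + u_y*v_y = (-3)*6 + 8*1
= (-18) + 8 = -10

-10


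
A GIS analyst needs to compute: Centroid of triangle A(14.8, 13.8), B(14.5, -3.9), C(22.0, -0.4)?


Centroid = ((x_A+x_B+x_C)/3, (y_A+y_B+y_C)/3)
= ((14.8+14.5+22)/3, (13.8+(-3.9)+(-0.4))/3)
= (17.1, 3.1667)

(17.1, 3.1667)


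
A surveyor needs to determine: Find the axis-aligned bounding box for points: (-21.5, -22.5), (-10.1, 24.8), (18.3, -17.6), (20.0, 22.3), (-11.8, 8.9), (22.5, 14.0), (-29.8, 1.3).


x range: [-29.8, 22.5]
y range: [-22.5, 24.8]
Bounding box: (-29.8,-22.5) to (22.5,24.8)

(-29.8,-22.5) to (22.5,24.8)


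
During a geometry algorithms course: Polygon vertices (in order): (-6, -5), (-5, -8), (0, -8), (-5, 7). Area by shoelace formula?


Shoelace sum: ((-6)*(-8) - (-5)*(-5)) + ((-5)*(-8) - 0*(-8)) + (0*7 - (-5)*(-8)) + ((-5)*(-5) - (-6)*7)
= 90
Area = |90|/2 = 45

45


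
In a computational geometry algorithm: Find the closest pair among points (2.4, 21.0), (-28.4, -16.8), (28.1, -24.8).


d(P0,P1) = 48.7594, d(P0,P2) = 52.5179, d(P1,P2) = 57.0636
Closest: P0 and P1

Closest pair: (2.4, 21.0) and (-28.4, -16.8), distance = 48.7594


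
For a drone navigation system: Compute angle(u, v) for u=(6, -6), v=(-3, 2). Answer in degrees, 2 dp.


u.v = -30, |u| = sqrt(72) = 8.4853, |v| = sqrt(13) = 3.6056
cos(theta) = u.v/(|u||v|) = -30/sqrt(936) = -0.980581
theta = acos(-0.980581) = 168.69 degrees

168.69 degrees


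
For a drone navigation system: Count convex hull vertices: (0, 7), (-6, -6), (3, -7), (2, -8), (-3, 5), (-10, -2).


Convex hull vertices (CCW): (-10, -2), (-6, -6), (2, -8), (3, -7), (0, 7), (-3, 5)
Count = 6

6


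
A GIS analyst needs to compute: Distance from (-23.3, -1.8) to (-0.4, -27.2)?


dx=22.9, dy=-25.4
d^2 = 22.9^2 + (-25.4)^2 = 1169.57
d = sqrt(1169.57) = 34.199

34.199


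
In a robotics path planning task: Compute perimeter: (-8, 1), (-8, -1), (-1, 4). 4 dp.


Sides: (-8, 1)->(-8, -1): sqrt(4) = 2, (-8, -1)->(-1, 4): sqrt(74) = 8.602325, (-1, 4)->(-8, 1): sqrt(58) = 7.615773
Sum = 18.218098
Perimeter = 18.2181

18.2181


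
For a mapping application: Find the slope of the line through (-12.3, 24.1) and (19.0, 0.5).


slope = (y2-y1)/(x2-x1) = (0.5-24.1)/(19-(-12.3)) = (-23.6)/31.3 = -0.754

-0.754


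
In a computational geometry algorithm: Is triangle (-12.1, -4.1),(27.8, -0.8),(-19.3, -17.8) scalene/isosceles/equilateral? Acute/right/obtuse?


Side lengths squared: AB^2=1602.9, BC^2=2507.41, CA^2=239.53
Sorted: [239.53, 1602.9, 2507.41]
By sides: Scalene, By angles: Obtuse

Scalene, Obtuse


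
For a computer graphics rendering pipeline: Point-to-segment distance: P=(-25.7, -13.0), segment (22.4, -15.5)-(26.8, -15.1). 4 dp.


Project P onto AB: t = 0 (clamped to [0,1])
Closest point on segment: (22.4, -15.5)
Distance: 48.1649

48.1649


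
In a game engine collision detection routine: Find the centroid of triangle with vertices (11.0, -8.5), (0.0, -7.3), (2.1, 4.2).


Centroid = ((x_A+x_B+x_C)/3, (y_A+y_B+y_C)/3)
= ((11+0+2.1)/3, ((-8.5)+(-7.3)+4.2)/3)
= (4.3667, -3.8667)

(4.3667, -3.8667)


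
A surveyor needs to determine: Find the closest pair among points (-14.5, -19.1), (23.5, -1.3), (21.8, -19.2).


d(P0,P1) = 41.9624, d(P0,P2) = 36.3001, d(P1,P2) = 17.9805
Closest: P1 and P2

Closest pair: (23.5, -1.3) and (21.8, -19.2), distance = 17.9805


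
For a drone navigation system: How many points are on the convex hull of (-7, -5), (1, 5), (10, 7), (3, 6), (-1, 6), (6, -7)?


Convex hull vertices (CCW): (-7, -5), (6, -7), (10, 7), (-1, 6)
Count = 4

4
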